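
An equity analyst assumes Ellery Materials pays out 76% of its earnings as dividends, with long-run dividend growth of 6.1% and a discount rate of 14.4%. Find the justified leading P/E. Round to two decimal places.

Justified leading P/E = b/(r−g) = 0.76/(0.144−0.061) = 9.1566

9.16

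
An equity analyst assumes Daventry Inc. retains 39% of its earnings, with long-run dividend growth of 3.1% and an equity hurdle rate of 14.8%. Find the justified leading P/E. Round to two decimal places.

5.21

Payout ratio b = 1 − 0.39 = 0.61.
Justified leading P/E = b/(r−g) = 0.61/(0.148−0.031) = 5.2137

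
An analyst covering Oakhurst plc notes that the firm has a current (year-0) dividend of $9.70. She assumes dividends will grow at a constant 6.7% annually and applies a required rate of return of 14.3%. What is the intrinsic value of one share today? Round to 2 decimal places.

$136.18

Gordon growth model: P₀ = D₁/(r − g). D₁ = 9.70 × (1 + 0.067) = 10.3499.
P₀ = 10.3499 / (0.143 − 0.067) = 10.3499 / 0.076 = 136.1829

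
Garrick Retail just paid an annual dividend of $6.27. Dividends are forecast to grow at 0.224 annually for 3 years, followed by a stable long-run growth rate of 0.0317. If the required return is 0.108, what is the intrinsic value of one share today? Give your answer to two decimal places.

$137.32

Two-stage DDM. Project D₁…D_3 at 0.224, terminal growth 0.0317, discount at r = 0.108.
D_1 = 7.6745
D_2 = 9.3936
D_3 = 11.4977
Terminal value at t=3: TV = D_4/(r−g) = 11.8622/(0.108−0.0317) = 155.4679
P₀ = 7.6745/(1+0.108)^1 + 9.3936/(1+0.108)^2 + 11.4977/(1+0.108)^3 + 155.4679/(1+0.108)^3 = 137.3241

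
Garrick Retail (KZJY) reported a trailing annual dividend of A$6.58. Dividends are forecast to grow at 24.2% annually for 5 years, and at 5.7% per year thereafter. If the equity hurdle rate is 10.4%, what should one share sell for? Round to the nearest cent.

A$314.16

Two-stage DDM. Project D₁…D_5 at 0.242, terminal growth 0.057, discount at r = 0.104.
D_1 = 8.1724
D_2 = 10.1501
D_3 = 12.6064
D_4 = 15.6571
D_5 = 19.4462
Terminal value at t=5: TV = D_6/(r−g) = 20.5546/(0.104−0.057) = 437.3317
P₀ = 8.1724/(1+0.104)^1 + 10.1501/(1+0.104)^2 + 12.6064/(1+0.104)^3 + 15.6571/(1+0.104)^4 + 19.4462/(1+0.104)^5 + 437.3317/(1+0.104)^5 = 314.1611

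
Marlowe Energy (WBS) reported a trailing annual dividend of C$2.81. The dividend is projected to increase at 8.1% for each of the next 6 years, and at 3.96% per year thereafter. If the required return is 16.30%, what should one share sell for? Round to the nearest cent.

Two-stage DDM. Project D₁…D_6 at 0.081, terminal growth 0.0396, discount at r = 0.163.
D_1 = 3.0376
D_2 = 3.2837
D_3 = 3.5496
D_4 = 3.8372
D_5 = 4.1480
D_6 = 4.4839
Terminal value at t=6: TV = D_7/(r−g) = 4.6615/(0.163−0.0396) = 37.7756
P₀ = 3.0376/(1+0.163)^1 + 3.2837/(1+0.163)^2 + 3.5496/(1+0.163)^3 + 3.8372/(1+0.163)^4 + 4.1480/(1+0.163)^5 + 4.4839/(1+0.163)^6 + 37.7756/(1+0.163)^6 = 28.4215

C$28.42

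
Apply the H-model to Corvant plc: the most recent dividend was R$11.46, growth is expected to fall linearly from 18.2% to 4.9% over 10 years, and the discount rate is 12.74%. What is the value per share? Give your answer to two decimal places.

H-model: P₀ = D₀[(1+g_L) + H(g_S−g_L)]/(r−g_L), with H = 10/2 = 5.
P₀ = 11.46 × [(1+0.049) + 5×(0.182−0.049)] / (0.1274−0.049)
   = 11.46 × 1.7140 / 0.0784 = 250.5413

R$250.54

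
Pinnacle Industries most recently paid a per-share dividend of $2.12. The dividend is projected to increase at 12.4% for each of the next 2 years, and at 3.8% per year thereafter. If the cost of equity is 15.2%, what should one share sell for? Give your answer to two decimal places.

Two-stage DDM. Project D₁…D_2 at 0.124, terminal growth 0.038, discount at r = 0.152.
D_1 = 2.3829
D_2 = 2.6784
Terminal value at t=2: TV = D_3/(r−g) = 2.7801/(0.152−0.038) = 24.3871
P₀ = 2.3829/(1+0.152)^1 + 2.6784/(1+0.152)^2 + 24.3871/(1+0.152)^2 = 22.4629

$22.46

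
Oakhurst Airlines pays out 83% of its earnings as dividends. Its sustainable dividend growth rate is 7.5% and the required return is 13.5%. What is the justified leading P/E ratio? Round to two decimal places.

13.83

Justified leading P/E = b/(r−g) = 0.83/(0.135−0.075) = 13.8333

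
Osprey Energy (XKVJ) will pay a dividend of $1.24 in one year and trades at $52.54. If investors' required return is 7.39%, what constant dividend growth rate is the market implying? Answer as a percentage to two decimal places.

5.03%

From P₀ = D₁/(r − g), the implied growth is g = r − D₁/P₀.
g = 0.0739 − 1.24/52.54 = 0.0739 − 0.02360 = 0.05030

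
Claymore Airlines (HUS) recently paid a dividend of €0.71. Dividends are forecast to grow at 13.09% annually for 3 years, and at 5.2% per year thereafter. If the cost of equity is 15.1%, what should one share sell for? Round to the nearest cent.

€9.21

Two-stage DDM. Project D₁…D_3 at 0.1309, terminal growth 0.052, discount at r = 0.151.
D_1 = 0.8029
D_2 = 0.9080
D_3 = 1.0269
Terminal value at t=3: TV = D_4/(r−g) = 1.0803/(0.151−0.052) = 10.9122
P₀ = 0.8029/(1+0.151)^1 + 0.9080/(1+0.151)^2 + 1.0269/(1+0.151)^3 + 10.9122/(1+0.151)^3 = 9.2127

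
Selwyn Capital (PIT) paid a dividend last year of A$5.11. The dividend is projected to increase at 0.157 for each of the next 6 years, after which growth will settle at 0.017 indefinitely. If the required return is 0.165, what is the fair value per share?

Two-stage DDM. Project D₁…D_6 at 0.157, terminal growth 0.017, discount at r = 0.165.
D_1 = 5.9123
D_2 = 6.8405
D_3 = 7.9145
D_4 = 9.1570
D_5 = 10.5947
D_6 = 12.2580
Terminal value at t=6: TV = D_7/(r−g) = 12.4664/(0.165−0.017) = 84.2326
P₀ = 5.9123/(1+0.165)^1 + 6.8405/(1+0.165)^2 + 7.9145/(1+0.165)^3 + 9.1570/(1+0.165)^4 + 10.5947/(1+0.165)^5 + 12.2580/(1+0.165)^6 + 84.2326/(1+0.165)^6 = 63.6233

A$63.62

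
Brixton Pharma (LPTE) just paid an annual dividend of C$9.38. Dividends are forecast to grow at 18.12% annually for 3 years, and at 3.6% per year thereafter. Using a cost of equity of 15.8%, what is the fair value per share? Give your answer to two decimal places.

C$113.82

Two-stage DDM. Project D₁…D_3 at 0.1812, terminal growth 0.036, discount at r = 0.158.
D_1 = 11.0797
D_2 = 13.0873
D_3 = 15.4587
Terminal value at t=3: TV = D_4/(r−g) = 16.0152/(0.158−0.036) = 131.2723
P₀ = 11.0797/(1+0.158)^1 + 13.0873/(1+0.158)^2 + 15.4587/(1+0.158)^3 + 131.2723/(1+0.158)^3 = 113.8198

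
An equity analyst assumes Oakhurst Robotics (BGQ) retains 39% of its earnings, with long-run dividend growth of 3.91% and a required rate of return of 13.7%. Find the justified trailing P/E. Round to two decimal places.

Payout ratio b = 1 − 0.39 = 0.61.
Justified trailing P/E = b(1+g)/(r−g) = 0.61×(1+0.0391)/(0.137−0.0391) = 6.4745

6.47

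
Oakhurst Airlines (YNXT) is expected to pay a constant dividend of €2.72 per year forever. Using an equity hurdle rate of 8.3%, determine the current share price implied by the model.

€32.77

Zero-growth DDM (perpetuity): P₀ = D/r = 2.72 / 0.083 = 32.7711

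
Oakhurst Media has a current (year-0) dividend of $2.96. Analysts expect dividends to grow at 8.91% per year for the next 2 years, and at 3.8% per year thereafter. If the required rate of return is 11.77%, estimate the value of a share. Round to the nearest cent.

$42.30

Two-stage DDM. Project D₁…D_2 at 0.0891, terminal growth 0.038, discount at r = 0.1177.
D_1 = 3.2237
D_2 = 3.5110
Terminal value at t=2: TV = D_3/(r−g) = 3.6444/(0.1177−0.038) = 45.7263
P₀ = 3.2237/(1+0.1177)^1 + 3.5110/(1+0.1177)^2 + 45.7263/(1+0.1177)^2 = 42.2976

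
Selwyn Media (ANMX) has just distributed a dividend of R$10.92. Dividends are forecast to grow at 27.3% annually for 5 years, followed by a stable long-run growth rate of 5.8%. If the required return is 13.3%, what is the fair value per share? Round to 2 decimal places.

Two-stage DDM. Project D₁…D_5 at 0.273, terminal growth 0.058, discount at r = 0.133.
D_1 = 13.9012
D_2 = 17.6962
D_3 = 22.5272
D_4 = 28.6772
D_5 = 36.5060
Terminal value at t=5: TV = D_6/(r−g) = 38.6234/(0.133−0.058) = 514.9785
P₀ = 13.9012/(1+0.133)^1 + 17.6962/(1+0.133)^2 + 22.5272/(1+0.133)^3 + 28.6772/(1+0.133)^4 + 36.5060/(1+0.133)^5 + 514.9785/(1+0.133)^5 = 354.3281

R$354.33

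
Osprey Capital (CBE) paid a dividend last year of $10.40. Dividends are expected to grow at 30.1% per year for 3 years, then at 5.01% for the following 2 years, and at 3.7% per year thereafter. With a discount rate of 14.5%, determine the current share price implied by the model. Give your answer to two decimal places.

Three-stage DDM. Project D₁…D_5; terminal Gordon value at t=5 with g = 0.037; discount at r = 0.145.
D_1 = 13.5304
D_2 = 17.6031
D_3 = 22.9016
D_4 = 24.0489
D_5 = 25.2538
TV_5 = 26.1882/(0.145−0.037) = 242.4831
P₀ = Σ Dₜ/(1+r)ᵗ + TV_5/(1+r)^5 = 190.5364

$190.54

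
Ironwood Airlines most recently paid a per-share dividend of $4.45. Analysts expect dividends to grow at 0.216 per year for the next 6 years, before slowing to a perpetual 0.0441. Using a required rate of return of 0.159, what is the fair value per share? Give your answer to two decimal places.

Two-stage DDM. Project D₁…D_6 at 0.216, terminal growth 0.0441, discount at r = 0.159.
D_1 = 5.4112
D_2 = 6.5800
D_3 = 8.0013
D_4 = 9.7296
D_5 = 11.8312
D_6 = 14.3867
Terminal value at t=6: TV = D_7/(r−g) = 15.0212/(0.159−0.0441) = 130.7325
P₀ = 5.4112/(1+0.159)^1 + 6.5800/(1+0.159)^2 + 8.0013/(1+0.159)^3 + 9.7296/(1+0.159)^4 + 11.8312/(1+0.159)^5 + 14.3867/(1+0.159)^6 + 130.7325/(1+0.159)^6 = 85.6282

$85.63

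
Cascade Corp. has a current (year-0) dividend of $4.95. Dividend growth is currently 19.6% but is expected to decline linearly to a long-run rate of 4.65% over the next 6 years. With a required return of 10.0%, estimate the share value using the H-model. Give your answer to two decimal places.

$138.32

H-model: P₀ = D₀[(1+g_L) + H(g_S−g_L)]/(r−g_L), with H = 6/2 = 3.
P₀ = 4.95 × [(1+0.0465) + 3×(0.196−0.0465)] / (0.1−0.0465)
   = 4.95 × 1.4950 / 0.0535 = 138.3224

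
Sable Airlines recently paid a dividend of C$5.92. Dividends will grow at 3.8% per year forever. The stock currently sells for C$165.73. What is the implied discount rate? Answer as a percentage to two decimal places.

7.51%

Rearranging the constant-growth DDM: r = D₁/P₀ + g.
D₁ = 5.92 × (1 + 0.038) = 6.1450.
r = 6.1450 / 165.73 + 0.038 = 0.03708 + 0.038 = 0.07508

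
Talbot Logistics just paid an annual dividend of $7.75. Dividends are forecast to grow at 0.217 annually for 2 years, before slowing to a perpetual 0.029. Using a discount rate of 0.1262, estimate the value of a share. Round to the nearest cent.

Two-stage DDM. Project D₁…D_2 at 0.217, terminal growth 0.029, discount at r = 0.1262.
D_1 = 9.4318
D_2 = 11.4784
Terminal value at t=2: TV = D_3/(r−g) = 11.8113/(0.1262−0.029) = 121.5156
P₀ = 9.4318/(1+0.1262)^1 + 11.4784/(1+0.1262)^2 + 121.5156/(1+0.1262)^2 = 113.2327

$113.23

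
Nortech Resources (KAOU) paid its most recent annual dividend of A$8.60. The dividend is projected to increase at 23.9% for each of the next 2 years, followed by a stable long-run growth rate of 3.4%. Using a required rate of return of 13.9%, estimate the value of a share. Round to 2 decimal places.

Two-stage DDM. Project D₁…D_2 at 0.239, terminal growth 0.034, discount at r = 0.139.
D_1 = 10.6554
D_2 = 13.2020
Terminal value at t=2: TV = D_3/(r−g) = 13.6509/(0.139−0.034) = 130.0087
P₀ = 10.6554/(1+0.139)^1 + 13.2020/(1+0.139)^2 + 130.0087/(1+0.139)^2 = 119.7446

A$119.74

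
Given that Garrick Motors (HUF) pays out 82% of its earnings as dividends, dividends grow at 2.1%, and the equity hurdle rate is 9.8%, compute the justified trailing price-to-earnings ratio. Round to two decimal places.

10.87

Justified trailing P/E = b(1+g)/(r−g) = 0.82×(1+0.021)/(0.098−0.021) = 10.8730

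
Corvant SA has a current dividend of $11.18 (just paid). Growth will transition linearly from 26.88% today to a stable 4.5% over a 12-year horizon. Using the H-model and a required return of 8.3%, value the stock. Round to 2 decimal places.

H-model: P₀ = D₀[(1+g_L) + H(g_S−g_L)]/(r−g_L), with H = 12/2 = 6.
P₀ = 11.18 × [(1+0.045) + 6×(0.2688−0.045)] / (0.083−0.045)
   = 11.18 × 2.3878 / 0.038 = 702.5159

$702.52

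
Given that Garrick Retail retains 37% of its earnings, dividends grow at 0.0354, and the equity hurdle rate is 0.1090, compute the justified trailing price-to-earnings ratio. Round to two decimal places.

8.86

Payout ratio b = 1 − 0.37 = 0.63.
Justified trailing P/E = b(1+g)/(r−g) = 0.63×(1+0.0354)/(0.109−0.0354) = 8.8628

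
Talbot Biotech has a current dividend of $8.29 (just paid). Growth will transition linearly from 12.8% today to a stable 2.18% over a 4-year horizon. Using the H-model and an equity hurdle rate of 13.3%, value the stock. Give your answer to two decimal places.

H-model: P₀ = D₀[(1+g_L) + H(g_S−g_L)]/(r−g_L), with H = 4/2 = 2.
P₀ = 8.29 × [(1+0.0218) + 2×(0.128−0.0218)] / (0.133−0.0218)
   = 8.29 × 1.2342 / 0.1112 = 92.0101

$92.01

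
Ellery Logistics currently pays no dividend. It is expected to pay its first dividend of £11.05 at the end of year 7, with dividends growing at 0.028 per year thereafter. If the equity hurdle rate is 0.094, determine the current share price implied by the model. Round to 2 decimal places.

£97.66

Deferred-dividend DDM. At t=6 the remaining stream is a growing perpetuity with first payment D_7 = 11.05.
V_6 = D_7/(r−g) = 11.05/(0.094−0.028) = 167.4242
P₀ = V_6/(1+r)^6 = 167.4242/(1+0.094)^6 = 97.6595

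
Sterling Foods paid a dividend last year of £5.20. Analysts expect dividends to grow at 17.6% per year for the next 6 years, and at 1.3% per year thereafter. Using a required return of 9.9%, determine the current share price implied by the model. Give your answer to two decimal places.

£131.76

Two-stage DDM. Project D₁…D_6 at 0.176, terminal growth 0.013, discount at r = 0.099.
D_1 = 6.1152
D_2 = 7.1915
D_3 = 8.4572
D_4 = 9.9456
D_5 = 11.6961
D_6 = 13.7546
Terminal value at t=6: TV = D_7/(r−g) = 13.9334/(0.099−0.013) = 162.0161
P₀ = 6.1152/(1+0.099)^1 + 7.1915/(1+0.099)^2 + 8.4572/(1+0.099)^3 + 9.9456/(1+0.099)^4 + 11.6961/(1+0.099)^5 + 13.7546/(1+0.099)^6 + 162.0161/(1+0.099)^6 = 131.7640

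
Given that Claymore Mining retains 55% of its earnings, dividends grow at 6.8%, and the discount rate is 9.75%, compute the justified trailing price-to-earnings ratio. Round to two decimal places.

16.29

Payout ratio b = 1 − 0.55 = 0.45.
Justified trailing P/E = b(1+g)/(r−g) = 0.45×(1+0.068)/(0.0975−0.068) = 16.2915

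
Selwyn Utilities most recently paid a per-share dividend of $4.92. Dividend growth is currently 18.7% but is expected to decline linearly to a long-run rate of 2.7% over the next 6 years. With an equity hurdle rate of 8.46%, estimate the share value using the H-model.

H-model: P₀ = D₀[(1+g_L) + H(g_S−g_L)]/(r−g_L), with H = 6/2 = 3.
P₀ = 4.92 × [(1+0.027) + 3×(0.187−0.027)] / (0.0846−0.027)
   = 4.92 × 1.5070 / 0.0576 = 128.7229

$128.72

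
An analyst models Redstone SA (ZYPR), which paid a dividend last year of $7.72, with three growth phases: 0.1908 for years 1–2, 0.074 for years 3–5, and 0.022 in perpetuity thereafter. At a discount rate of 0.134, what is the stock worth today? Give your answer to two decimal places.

Three-stage DDM. Project D₁…D_5; terminal Gordon value at t=5 with g = 0.022; discount at r = 0.134.
D_1 = 9.1930
D_2 = 10.9470
D_3 = 11.7571
D_4 = 12.6271
D_5 = 13.5615
TV_5 = 13.8599/(0.134−0.022) = 123.7487
P₀ = Σ Dₜ/(1+r)ᵗ + TV_5/(1+r)^5 = 105.5388

$105.54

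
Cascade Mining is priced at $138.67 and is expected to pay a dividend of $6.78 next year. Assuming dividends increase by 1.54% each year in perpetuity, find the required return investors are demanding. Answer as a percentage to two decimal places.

6.43%

Rearranging the constant-growth DDM: r = D₁/P₀ + g.
r = 6.7800 / 138.67 + 0.0154 = 0.04889 + 0.0154 = 0.06429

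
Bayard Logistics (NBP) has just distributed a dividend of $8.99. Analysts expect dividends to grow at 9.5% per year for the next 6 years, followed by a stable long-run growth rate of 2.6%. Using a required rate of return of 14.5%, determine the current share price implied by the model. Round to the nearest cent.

$105.56

Two-stage DDM. Project D₁…D_6 at 0.095, terminal growth 0.026, discount at r = 0.145.
D_1 = 9.8440
D_2 = 10.7792
D_3 = 11.8033
D_4 = 12.9246
D_5 = 14.1524
D_6 = 15.4969
Terminal value at t=6: TV = D_7/(r−g) = 15.8998/(0.145−0.026) = 133.6118
P₀ = 9.8440/(1+0.145)^1 + 10.7792/(1+0.145)^2 + 11.8033/(1+0.145)^3 + 12.9246/(1+0.145)^4 + 14.1524/(1+0.145)^5 + 15.4969/(1+0.145)^6 + 133.6118/(1+0.145)^6 = 105.5645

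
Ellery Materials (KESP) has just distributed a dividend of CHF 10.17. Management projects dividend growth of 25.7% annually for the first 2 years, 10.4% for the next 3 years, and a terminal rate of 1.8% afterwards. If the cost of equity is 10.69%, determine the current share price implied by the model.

Three-stage DDM. Project D₁…D_5; terminal Gordon value at t=5 with g = 0.018; discount at r = 0.1069.
D_1 = 12.7837
D_2 = 16.0691
D_3 = 17.7403
D_4 = 19.5853
D_5 = 21.6221
TV_5 = 22.0113/(0.1069−0.018) = 247.5966
P₀ = Σ Dₜ/(1+r)ᵗ + TV_5/(1+r)^5 = 212.8097

CHF 212.81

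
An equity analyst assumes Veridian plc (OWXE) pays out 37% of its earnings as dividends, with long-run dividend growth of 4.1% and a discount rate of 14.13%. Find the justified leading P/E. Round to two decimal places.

3.69

Justified leading P/E = b/(r−g) = 0.37/(0.1413−0.041) = 3.6889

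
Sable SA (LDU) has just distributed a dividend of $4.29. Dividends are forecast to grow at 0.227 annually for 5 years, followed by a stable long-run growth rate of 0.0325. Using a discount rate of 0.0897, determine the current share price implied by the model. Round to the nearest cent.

Two-stage DDM. Project D₁…D_5 at 0.227, terminal growth 0.0325, discount at r = 0.0897.
D_1 = 5.2638
D_2 = 6.4587
D_3 = 7.9248
D_4 = 9.7238
D_5 = 11.9311
Terminal value at t=5: TV = D_6/(r−g) = 12.3188/(0.0897−0.0325) = 215.3645
P₀ = 5.2638/(1+0.0897)^1 + 6.4587/(1+0.0897)^2 + 7.9248/(1+0.0897)^3 + 9.7238/(1+0.0897)^4 + 11.9311/(1+0.0897)^5 + 215.3645/(1+0.0897)^5 = 171.2204

$171.22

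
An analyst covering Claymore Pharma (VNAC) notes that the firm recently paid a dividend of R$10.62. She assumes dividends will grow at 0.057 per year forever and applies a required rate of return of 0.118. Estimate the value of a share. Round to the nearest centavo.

R$184.02

Gordon growth model: P₀ = D₁/(r − g). D₁ = 10.62 × (1 + 0.057) = 11.2253.
P₀ = 11.2253 / (0.118 − 0.057) = 11.2253 / 0.061 = 184.0220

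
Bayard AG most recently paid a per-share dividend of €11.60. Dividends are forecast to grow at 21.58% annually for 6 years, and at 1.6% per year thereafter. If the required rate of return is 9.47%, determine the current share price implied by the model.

Two-stage DDM. Project D₁…D_6 at 0.2158, terminal growth 0.016, discount at r = 0.0947.
D_1 = 14.1033
D_2 = 17.1468
D_3 = 20.8470
D_4 = 25.3458
D_5 = 30.8155
D_6 = 37.4654
Terminal value at t=6: TV = D_7/(r−g) = 38.0649/(0.0947−0.016) = 483.6707
P₀ = 14.1033/(1+0.0947)^1 + 17.1468/(1+0.0947)^2 + 20.8470/(1+0.0947)^3 + 25.3458/(1+0.0947)^4 + 30.8155/(1+0.0947)^5 + 37.4654/(1+0.0947)^6 + 483.6707/(1+0.0947)^6 = 383.1510

€383.15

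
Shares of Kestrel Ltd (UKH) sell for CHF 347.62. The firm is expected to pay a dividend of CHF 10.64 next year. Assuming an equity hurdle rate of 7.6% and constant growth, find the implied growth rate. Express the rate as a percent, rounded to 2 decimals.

From P₀ = D₁/(r − g), the implied growth is g = r − D₁/P₀.
g = 0.076 − 10.64/347.62 = 0.076 − 0.03061 = 0.04539

4.54%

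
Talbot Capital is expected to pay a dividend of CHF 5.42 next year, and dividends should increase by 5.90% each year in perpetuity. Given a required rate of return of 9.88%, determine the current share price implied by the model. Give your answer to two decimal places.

Gordon growth model: P₀ = D₁/(r − g), with D₁ = 5.42 given directly.
P₀ = 5.4200 / (0.0988 − 0.059) = 5.4200 / 0.0398 = 136.1809

CHF 136.18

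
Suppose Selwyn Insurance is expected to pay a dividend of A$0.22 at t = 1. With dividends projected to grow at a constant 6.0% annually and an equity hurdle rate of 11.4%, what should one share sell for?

Gordon growth model: P₀ = D₁/(r − g), with D₁ = 0.22 given directly.
P₀ = 0.2200 / (0.114 − 0.06) = 0.2200 / 0.054 = 4.0741

A$4.07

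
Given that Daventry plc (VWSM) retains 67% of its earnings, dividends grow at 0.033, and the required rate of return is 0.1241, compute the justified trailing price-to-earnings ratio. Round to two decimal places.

Payout ratio b = 1 − 0.67 = 0.33.
Justified trailing P/E = b(1+g)/(r−g) = 0.33×(1+0.033)/(0.1241−0.033) = 3.7419

3.74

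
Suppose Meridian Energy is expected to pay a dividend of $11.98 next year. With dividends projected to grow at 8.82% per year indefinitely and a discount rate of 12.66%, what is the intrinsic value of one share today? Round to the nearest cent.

Gordon growth model: P₀ = D₁/(r − g), with D₁ = 11.98 given directly.
P₀ = 11.9800 / (0.1266 − 0.0882) = 11.9800 / 0.0384 = 311.9792

$311.98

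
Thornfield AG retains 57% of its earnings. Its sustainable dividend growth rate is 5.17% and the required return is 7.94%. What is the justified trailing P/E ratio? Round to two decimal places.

16.33

Payout ratio b = 1 − 0.57 = 0.43.
Justified trailing P/E = b(1+g)/(r−g) = 0.43×(1+0.0517)/(0.0794−0.0517) = 16.3260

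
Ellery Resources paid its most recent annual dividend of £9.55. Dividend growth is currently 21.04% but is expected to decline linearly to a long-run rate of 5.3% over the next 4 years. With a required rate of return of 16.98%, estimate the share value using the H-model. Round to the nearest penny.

£111.84

H-model: P₀ = D₀[(1+g_L) + H(g_S−g_L)]/(r−g_L), with H = 4/2 = 2.
P₀ = 9.55 × [(1+0.053) + 2×(0.2104−0.053)] / (0.1698−0.053)
   = 9.55 × 1.3678 / 0.1168 = 111.8364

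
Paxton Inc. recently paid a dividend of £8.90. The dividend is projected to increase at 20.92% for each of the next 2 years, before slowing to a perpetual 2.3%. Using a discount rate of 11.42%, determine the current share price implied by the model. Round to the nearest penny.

Two-stage DDM. Project D₁…D_2 at 0.2092, terminal growth 0.023, discount at r = 0.1142.
D_1 = 10.7619
D_2 = 13.0133
Terminal value at t=2: TV = D_3/(r−g) = 13.3126/(0.1142−0.023) = 145.9712
P₀ = 10.7619/(1+0.1142)^1 + 13.0133/(1+0.1142)^2 + 145.9712/(1+0.1142)^2 = 137.7232

£137.72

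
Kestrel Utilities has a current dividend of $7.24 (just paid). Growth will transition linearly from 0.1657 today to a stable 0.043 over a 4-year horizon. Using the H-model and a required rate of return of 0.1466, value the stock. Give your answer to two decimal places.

H-model: P₀ = D₀[(1+g_L) + H(g_S−g_L)]/(r−g_L), with H = 4/2 = 2.
P₀ = 7.24 × [(1+0.043) + 2×(0.1657−0.043)] / (0.1466−0.043)
   = 7.24 × 1.2884 / 0.1036 = 90.0388

$90.04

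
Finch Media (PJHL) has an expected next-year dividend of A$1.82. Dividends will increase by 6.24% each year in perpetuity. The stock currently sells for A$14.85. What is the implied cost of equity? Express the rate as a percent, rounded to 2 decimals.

Rearranging the constant-growth DDM: r = D₁/P₀ + g.
r = 1.8200 / 14.85 + 0.0624 = 0.12256 + 0.0624 = 0.18496

18.50%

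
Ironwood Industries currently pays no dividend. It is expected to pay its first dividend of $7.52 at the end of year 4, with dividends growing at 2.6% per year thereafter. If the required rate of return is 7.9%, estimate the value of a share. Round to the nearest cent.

Deferred-dividend DDM. At t=3 the remaining stream is a growing perpetuity with first payment D_4 = 7.52.
V_3 = D_4/(r−g) = 7.52/(0.079−0.026) = 141.8868
P₀ = V_3/(1+r)^3 = 141.8868/(1+0.079)^3 = 112.9478

$112.95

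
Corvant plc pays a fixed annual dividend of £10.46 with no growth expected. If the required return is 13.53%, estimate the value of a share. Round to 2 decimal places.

Zero-growth DDM (perpetuity): P₀ = D/r = 10.46 / 0.1353 = 77.3097

£77.31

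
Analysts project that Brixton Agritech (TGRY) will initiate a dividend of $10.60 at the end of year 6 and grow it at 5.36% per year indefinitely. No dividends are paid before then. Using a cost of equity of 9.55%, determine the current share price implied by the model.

$160.34

Deferred-dividend DDM. At t=5 the remaining stream is a growing perpetuity with first payment D_6 = 10.60.
V_5 = D_6/(r−g) = 10.60/(0.0955−0.0536) = 252.9833
P₀ = V_5/(1+r)^5 = 252.9833/(1+0.0955)^5 = 160.3356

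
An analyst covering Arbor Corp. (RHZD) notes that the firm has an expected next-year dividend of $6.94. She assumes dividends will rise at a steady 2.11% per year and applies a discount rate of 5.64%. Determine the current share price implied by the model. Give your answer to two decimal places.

Gordon growth model: P₀ = D₁/(r − g), with D₁ = 6.94 given directly.
P₀ = 6.9400 / (0.0564 − 0.0211) = 6.9400 / 0.0353 = 196.6006

$196.60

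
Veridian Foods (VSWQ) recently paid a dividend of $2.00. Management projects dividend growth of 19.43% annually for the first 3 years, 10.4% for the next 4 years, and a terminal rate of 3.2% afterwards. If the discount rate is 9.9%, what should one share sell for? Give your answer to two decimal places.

Three-stage DDM. Project D₁…D_7; terminal Gordon value at t=7 with g = 0.032; discount at r = 0.099.
D_1 = 2.3886
D_2 = 2.8527
D_3 = 3.4070
D_4 = 3.7613
D_5 = 4.1525
D_6 = 4.5843
D_7 = 5.0611
TV_7 = 5.2231/(0.099−0.032) = 77.9563
P₀ = Σ Dₜ/(1+r)ᵗ + TV_7/(1+r)^7 = 57.7456

$57.75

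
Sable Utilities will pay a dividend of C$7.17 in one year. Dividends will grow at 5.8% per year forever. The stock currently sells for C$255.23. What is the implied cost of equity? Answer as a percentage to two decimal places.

8.61%

Rearranging the constant-growth DDM: r = D₁/P₀ + g.
r = 7.1700 / 255.23 + 0.058 = 0.02809 + 0.058 = 0.08609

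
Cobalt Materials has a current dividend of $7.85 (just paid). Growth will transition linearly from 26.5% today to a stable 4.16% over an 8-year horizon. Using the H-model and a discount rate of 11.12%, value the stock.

H-model: P₀ = D₀[(1+g_L) + H(g_S−g_L)]/(r−g_L), with H = 8/2 = 4.
P₀ = 7.85 × [(1+0.0416) + 4×(0.265−0.0416)] / (0.1112−0.0416)
   = 7.85 × 1.9352 / 0.0696 = 218.2661

$218.27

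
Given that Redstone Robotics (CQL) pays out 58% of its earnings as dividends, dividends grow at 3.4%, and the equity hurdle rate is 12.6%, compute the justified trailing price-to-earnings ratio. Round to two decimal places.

Justified trailing P/E = b(1+g)/(r−g) = 0.58×(1+0.034)/(0.126−0.034) = 6.5187

6.52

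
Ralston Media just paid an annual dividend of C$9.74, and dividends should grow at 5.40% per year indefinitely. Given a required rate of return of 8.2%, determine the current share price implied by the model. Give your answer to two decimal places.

Gordon growth model: P₀ = D₁/(r − g). D₁ = 9.74 × (1 + 0.054) = 10.2660.
P₀ = 10.2660 / (0.082 − 0.054) = 10.2660 / 0.028 = 366.6414

C$366.64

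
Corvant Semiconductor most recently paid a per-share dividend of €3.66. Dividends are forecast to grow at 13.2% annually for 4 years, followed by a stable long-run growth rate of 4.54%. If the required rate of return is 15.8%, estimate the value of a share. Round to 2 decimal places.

€44.87

Two-stage DDM. Project D₁…D_4 at 0.132, terminal growth 0.0454, discount at r = 0.158.
D_1 = 4.1431
D_2 = 4.6900
D_3 = 5.3091
D_4 = 6.0099
Terminal value at t=4: TV = D_5/(r−g) = 6.2827/(0.158−0.0454) = 55.7970
P₀ = 4.1431/(1+0.158)^1 + 4.6900/(1+0.158)^2 + 5.3091/(1+0.158)^3 + 6.0099/(1+0.158)^4 + 55.7970/(1+0.158)^4 = 44.8661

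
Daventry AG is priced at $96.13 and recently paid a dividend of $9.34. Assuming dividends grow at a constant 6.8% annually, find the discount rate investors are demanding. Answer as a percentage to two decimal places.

Rearranging the constant-growth DDM: r = D₁/P₀ + g.
D₁ = 9.34 × (1 + 0.068) = 9.9751.
r = 9.9751 / 96.13 + 0.068 = 0.10377 + 0.068 = 0.17177

17.18%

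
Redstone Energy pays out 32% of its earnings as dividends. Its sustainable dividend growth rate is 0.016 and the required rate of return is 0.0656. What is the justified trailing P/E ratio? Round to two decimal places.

6.55

Justified trailing P/E = b(1+g)/(r−g) = 0.32×(1+0.016)/(0.0656−0.016) = 6.5548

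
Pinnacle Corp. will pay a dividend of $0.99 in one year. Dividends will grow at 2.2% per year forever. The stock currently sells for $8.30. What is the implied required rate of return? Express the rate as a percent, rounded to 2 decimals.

14.13%

Rearranging the constant-growth DDM: r = D₁/P₀ + g.
r = 0.9900 / 8.30 + 0.022 = 0.11928 + 0.022 = 0.14128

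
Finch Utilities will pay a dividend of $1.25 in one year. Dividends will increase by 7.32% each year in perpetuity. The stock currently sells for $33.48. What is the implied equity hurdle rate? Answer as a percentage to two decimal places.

Rearranging the constant-growth DDM: r = D₁/P₀ + g.
r = 1.2500 / 33.48 + 0.0732 = 0.03734 + 0.0732 = 0.11054

11.05%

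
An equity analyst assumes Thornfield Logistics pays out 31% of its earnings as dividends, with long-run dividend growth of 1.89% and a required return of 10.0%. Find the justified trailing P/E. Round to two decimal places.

Justified trailing P/E = b(1+g)/(r−g) = 0.31×(1+0.0189)/(0.1−0.0189) = 3.8947

3.89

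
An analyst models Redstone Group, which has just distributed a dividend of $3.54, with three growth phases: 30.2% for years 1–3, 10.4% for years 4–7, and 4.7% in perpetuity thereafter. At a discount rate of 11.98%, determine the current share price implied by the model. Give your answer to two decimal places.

$111.55

Three-stage DDM. Project D₁…D_7; terminal Gordon value at t=7 with g = 0.047; discount at r = 0.1198.
D_1 = 4.6091
D_2 = 6.0010
D_3 = 7.8133
D_4 = 8.6259
D_5 = 9.5230
D_6 = 10.5134
D_7 = 11.6068
TV_7 = 12.1523/(0.1198−0.047) = 166.9275
P₀ = Σ Dₜ/(1+r)ᵗ + TV_7/(1+r)^7 = 111.5533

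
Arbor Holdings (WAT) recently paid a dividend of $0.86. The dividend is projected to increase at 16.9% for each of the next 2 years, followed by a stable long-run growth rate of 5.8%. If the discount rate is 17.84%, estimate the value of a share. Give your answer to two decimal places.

$9.14

Two-stage DDM. Project D₁…D_2 at 0.169, terminal growth 0.058, discount at r = 0.1784.
D_1 = 1.0053
D_2 = 1.1752
Terminal value at t=2: TV = D_3/(r−g) = 1.2434/(0.1784−0.058) = 10.3273
P₀ = 1.0053/(1+0.1784)^1 + 1.1752/(1+0.1784)^2 + 10.3273/(1+0.1784)^2 = 9.1365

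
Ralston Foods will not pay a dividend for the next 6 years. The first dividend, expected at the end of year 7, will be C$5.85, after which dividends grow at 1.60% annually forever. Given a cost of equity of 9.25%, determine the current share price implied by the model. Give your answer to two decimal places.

C$44.97

Deferred-dividend DDM. At t=6 the remaining stream is a growing perpetuity with first payment D_7 = 5.85.
V_6 = D_7/(r−g) = 5.85/(0.0925−0.016) = 76.4706
P₀ = V_6/(1+r)^6 = 76.4706/(1+0.0925)^6 = 44.9744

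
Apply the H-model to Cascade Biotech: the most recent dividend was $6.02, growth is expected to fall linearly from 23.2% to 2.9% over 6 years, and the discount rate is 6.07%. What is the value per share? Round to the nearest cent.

H-model: P₀ = D₀[(1+g_L) + H(g_S−g_L)]/(r−g_L), with H = 6/2 = 3.
P₀ = 6.02 × [(1+0.029) + 3×(0.232−0.029)] / (0.0607−0.029)
   = 6.02 × 1.6380 / 0.0317 = 311.0650

$311.06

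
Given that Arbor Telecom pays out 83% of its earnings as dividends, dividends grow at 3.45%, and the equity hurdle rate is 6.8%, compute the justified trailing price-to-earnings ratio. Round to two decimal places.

Justified trailing P/E = b(1+g)/(r−g) = 0.83×(1+0.0345)/(0.068−0.0345) = 25.6309

25.63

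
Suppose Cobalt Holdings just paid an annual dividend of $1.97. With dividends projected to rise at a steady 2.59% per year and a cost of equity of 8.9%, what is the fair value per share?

$32.03

Gordon growth model: P₀ = D₁/(r − g). D₁ = 1.97 × (1 + 0.0259) = 2.0210.
P₀ = 2.0210 / (0.089 − 0.0259) = 2.0210 / 0.0631 = 32.0289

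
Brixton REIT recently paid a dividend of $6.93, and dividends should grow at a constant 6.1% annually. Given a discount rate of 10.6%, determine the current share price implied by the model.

$163.39

Gordon growth model: P₀ = D₁/(r − g). D₁ = 6.93 × (1 + 0.061) = 7.3527.
P₀ = 7.3527 / (0.106 − 0.061) = 7.3527 / 0.045 = 163.3940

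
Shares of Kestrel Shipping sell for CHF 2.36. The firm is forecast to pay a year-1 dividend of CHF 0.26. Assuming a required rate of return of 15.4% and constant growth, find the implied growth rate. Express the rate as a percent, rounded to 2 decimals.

From P₀ = D₁/(r − g), the implied growth is g = r − D₁/P₀.
g = 0.154 − 0.26/2.36 = 0.154 − 0.11017 = 0.04383

4.38%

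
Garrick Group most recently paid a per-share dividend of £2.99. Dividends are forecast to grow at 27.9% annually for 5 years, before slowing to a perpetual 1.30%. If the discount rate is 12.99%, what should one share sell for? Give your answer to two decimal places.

£70.17

Two-stage DDM. Project D₁…D_5 at 0.279, terminal growth 0.013, discount at r = 0.1299.
D_1 = 3.8242
D_2 = 4.8912
D_3 = 6.2558
D_4 = 8.0012
D_5 = 10.2335
Terminal value at t=5: TV = D_6/(r−g) = 10.3665/(0.1299−0.013) = 88.6786
P₀ = 3.8242/(1+0.1299)^1 + 4.8912/(1+0.1299)^2 + 6.2558/(1+0.1299)^3 + 8.0012/(1+0.1299)^4 + 10.2335/(1+0.1299)^5 + 88.6786/(1+0.1299)^5 = 70.1708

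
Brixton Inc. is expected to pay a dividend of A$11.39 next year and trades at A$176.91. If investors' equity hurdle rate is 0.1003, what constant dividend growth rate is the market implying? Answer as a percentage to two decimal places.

From P₀ = D₁/(r − g), the implied growth is g = r − D₁/P₀.
g = 0.1003 − 11.39/176.91 = 0.1003 − 0.06438 = 0.03592

3.59%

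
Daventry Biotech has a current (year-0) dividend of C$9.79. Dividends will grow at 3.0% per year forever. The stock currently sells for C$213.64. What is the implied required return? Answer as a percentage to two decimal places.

7.72%

Rearranging the constant-growth DDM: r = D₁/P₀ + g.
D₁ = 9.79 × (1 + 0.03) = 10.0837.
r = 10.0837 / 213.64 + 0.03 = 0.04720 + 0.03 = 0.07720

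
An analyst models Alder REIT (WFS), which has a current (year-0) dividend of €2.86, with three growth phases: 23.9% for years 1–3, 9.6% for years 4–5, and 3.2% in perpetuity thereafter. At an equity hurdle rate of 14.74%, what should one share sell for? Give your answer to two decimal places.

€46.13

Three-stage DDM. Project D₁…D_5; terminal Gordon value at t=5 with g = 0.032; discount at r = 0.1474.
D_1 = 3.5435
D_2 = 4.3904
D_3 = 5.4398
D_4 = 5.9620
D_5 = 6.5343
TV_5 = 6.7434/(0.1474−0.032) = 58.4353
P₀ = Σ Dₜ/(1+r)ᵗ + TV_5/(1+r)^5 = 46.1331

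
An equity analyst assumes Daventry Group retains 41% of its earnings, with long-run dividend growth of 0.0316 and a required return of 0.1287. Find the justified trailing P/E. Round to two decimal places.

Payout ratio b = 1 − 0.41 = 0.59.
Justified trailing P/E = b(1+g)/(r−g) = 0.59×(1+0.0316)/(0.1287−0.0316) = 6.2682

6.27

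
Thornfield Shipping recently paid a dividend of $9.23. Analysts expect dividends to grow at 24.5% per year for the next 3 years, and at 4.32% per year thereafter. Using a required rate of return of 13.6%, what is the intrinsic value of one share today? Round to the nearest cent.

Two-stage DDM. Project D₁…D_3 at 0.245, terminal growth 0.0432, discount at r = 0.136.
D_1 = 11.4914
D_2 = 14.3067
D_3 = 17.8119
Terminal value at t=3: TV = D_4/(r−g) = 18.5814/(0.136−0.0432) = 200.2301
P₀ = 11.4914/(1+0.136)^1 + 14.3067/(1+0.136)^2 + 17.8119/(1+0.136)^3 + 200.2301/(1+0.136)^3 = 169.9341

$169.93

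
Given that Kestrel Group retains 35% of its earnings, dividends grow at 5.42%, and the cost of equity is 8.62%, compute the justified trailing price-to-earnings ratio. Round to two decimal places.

21.41

Payout ratio b = 1 − 0.35 = 0.65.
Justified trailing P/E = b(1+g)/(r−g) = 0.65×(1+0.0542)/(0.0862−0.0542) = 21.4134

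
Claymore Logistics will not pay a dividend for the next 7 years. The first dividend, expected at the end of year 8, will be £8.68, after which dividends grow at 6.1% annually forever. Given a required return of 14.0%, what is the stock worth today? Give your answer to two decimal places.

Deferred-dividend DDM. At t=7 the remaining stream is a growing perpetuity with first payment D_8 = 8.68.
V_7 = D_8/(r−g) = 8.68/(0.14−0.061) = 109.8734
P₀ = V_7/(1+r)^7 = 109.8734/(1+0.14)^7 = 43.9095

£43.91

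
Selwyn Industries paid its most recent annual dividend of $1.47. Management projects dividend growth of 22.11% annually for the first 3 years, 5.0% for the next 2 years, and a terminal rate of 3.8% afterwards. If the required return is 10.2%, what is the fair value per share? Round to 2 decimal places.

$38.60

Three-stage DDM. Project D₁…D_5; terminal Gordon value at t=5 with g = 0.038; discount at r = 0.102.
D_1 = 1.7950
D_2 = 2.1919
D_3 = 2.6765
D_4 = 2.8103
D_5 = 2.9509
TV_5 = 3.0630/(0.102−0.038) = 47.8594
P₀ = Σ Dₜ/(1+r)ᵗ + TV_5/(1+r)^5 = 38.6033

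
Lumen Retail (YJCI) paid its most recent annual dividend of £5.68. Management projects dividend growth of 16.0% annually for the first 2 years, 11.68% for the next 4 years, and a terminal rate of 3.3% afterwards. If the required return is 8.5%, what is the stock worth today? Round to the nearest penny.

£185.27

Three-stage DDM. Project D₁…D_6; terminal Gordon value at t=6 with g = 0.033; discount at r = 0.085.
D_1 = 6.5888
D_2 = 7.6430
D_3 = 8.5357
D_4 = 9.5327
D_5 = 10.6461
D_6 = 11.8896
TV_6 = 12.2819/(0.085−0.033) = 236.1908
P₀ = Σ Dₜ/(1+r)ᵗ + TV_6/(1+r)^6 = 185.2660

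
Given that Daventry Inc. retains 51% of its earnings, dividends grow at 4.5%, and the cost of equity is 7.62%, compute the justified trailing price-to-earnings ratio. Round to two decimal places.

Payout ratio b = 1 − 0.51 = 0.49.
Justified trailing P/E = b(1+g)/(r−g) = 0.49×(1+0.045)/(0.0762−0.045) = 16.4119

16.41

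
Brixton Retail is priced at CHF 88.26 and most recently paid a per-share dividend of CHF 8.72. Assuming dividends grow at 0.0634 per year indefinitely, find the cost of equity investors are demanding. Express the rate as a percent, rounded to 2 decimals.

16.85%

Rearranging the constant-growth DDM: r = D₁/P₀ + g.
D₁ = 8.72 × (1 + 0.0634) = 9.2728.
r = 9.2728 / 88.26 + 0.0634 = 0.10506 + 0.0634 = 0.16846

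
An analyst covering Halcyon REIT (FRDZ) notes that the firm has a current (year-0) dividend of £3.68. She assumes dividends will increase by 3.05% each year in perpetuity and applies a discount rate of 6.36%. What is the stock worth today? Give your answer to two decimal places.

Gordon growth model: P₀ = D₁/(r − g). D₁ = 3.68 × (1 + 0.0305) = 3.7922.
P₀ = 3.7922 / (0.0636 − 0.0305) = 3.7922 / 0.0331 = 114.5692

£114.57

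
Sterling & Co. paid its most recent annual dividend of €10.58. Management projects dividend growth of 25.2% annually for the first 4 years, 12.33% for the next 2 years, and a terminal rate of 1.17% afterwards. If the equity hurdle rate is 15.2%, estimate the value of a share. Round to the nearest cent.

€181.96

Three-stage DDM. Project D₁…D_6; terminal Gordon value at t=6 with g = 0.0117; discount at r = 0.152.
D_1 = 13.2462
D_2 = 16.5842
D_3 = 20.7634
D_4 = 25.9958
D_5 = 29.2011
D_6 = 32.8016
TV_6 = 33.1853/(0.152−0.0117) = 236.5313
P₀ = Σ Dₜ/(1+r)ᵗ + TV_6/(1+r)^6 = 181.9613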